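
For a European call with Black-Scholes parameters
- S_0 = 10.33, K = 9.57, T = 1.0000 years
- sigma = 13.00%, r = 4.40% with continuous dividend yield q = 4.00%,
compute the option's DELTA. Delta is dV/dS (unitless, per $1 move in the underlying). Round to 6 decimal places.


d1 = 0.6836082897; d2 = 0.5536082897
phi(d1) = 0.3158149999; exp(-qT) = 0.9607894392; exp(-rT) = 0.9569539575
N(d1) = 0.7528887257
Delta = exp(-qT) * N(d1) = 0.9607894392 * 0.7528887257 = 0.723368

Answer: Delta = 0.723368


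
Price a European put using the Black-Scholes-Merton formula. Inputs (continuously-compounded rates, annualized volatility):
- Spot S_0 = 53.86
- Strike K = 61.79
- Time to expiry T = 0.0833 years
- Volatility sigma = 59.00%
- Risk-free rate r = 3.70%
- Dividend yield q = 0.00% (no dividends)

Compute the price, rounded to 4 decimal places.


d1 = (ln(S/K) + (r - q + 0.5*sigma^2) * T) / (sigma * sqrt(T)) = -0.70337085
d2 = d1 - sigma * sqrt(T) = -0.87365511
exp(-rT) = 0.99692264; exp(-qT) = 1.00000000
P = K * exp(-rT) * N(-d2) - S_0 * exp(-qT) * N(-d1)
N(-d1) = 0.75908767; N(-d2) = 0.80884695
P = 61.7900 * 0.99692264 * 0.80884695 - 53.8600 * 1.00000000 * 0.75908767 = 8.9404

Answer: Price = 8.9404


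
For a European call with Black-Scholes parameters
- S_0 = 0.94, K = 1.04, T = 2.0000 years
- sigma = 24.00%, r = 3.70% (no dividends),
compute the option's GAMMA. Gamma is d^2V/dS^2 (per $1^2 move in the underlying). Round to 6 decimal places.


Answer: Gamma = 1.245380

Derivation:
d1 = 0.0898729276; d2 = -0.2495383274
phi(d1) = 0.3973343725; exp(-qT) = 1.0000000000; exp(-rT) = 0.9286716938
Gamma = exp(-qT) * phi(d1) / (S * sigma * sqrt(T)) = 1.0000000000 * 0.3973343725 / (0.9400 * 0.2400 * 1.4142135624) = 1.245380


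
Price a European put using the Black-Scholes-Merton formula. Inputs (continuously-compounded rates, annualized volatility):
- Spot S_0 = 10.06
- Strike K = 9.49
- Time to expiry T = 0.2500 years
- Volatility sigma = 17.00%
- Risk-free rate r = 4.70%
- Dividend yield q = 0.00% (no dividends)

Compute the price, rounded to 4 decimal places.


d1 = (ln(S/K) + (r - q + 0.5*sigma^2) * T) / (sigma * sqrt(T)) = 0.86695355
d2 = d1 - sigma * sqrt(T) = 0.78195355
exp(-rT) = 0.98831876; exp(-qT) = 1.00000000
P = K * exp(-rT) * N(-d2) - S_0 * exp(-qT) * N(-d1)
N(-d1) = 0.19298373; N(-d2) = 0.21712094
P = 9.4900 * 0.98831876 * 0.21712094 - 10.0600 * 1.00000000 * 0.19298373 = 0.0950

Answer: Price = 0.0950


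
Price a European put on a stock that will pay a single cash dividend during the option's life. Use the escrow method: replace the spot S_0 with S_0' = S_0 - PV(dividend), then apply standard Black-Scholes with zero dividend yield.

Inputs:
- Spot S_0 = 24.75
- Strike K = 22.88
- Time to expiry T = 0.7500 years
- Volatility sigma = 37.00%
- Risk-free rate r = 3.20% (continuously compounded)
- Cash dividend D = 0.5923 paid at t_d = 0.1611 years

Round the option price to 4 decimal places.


Answer: Price = 2.1351

Derivation:
PV(D) = D * exp(-r * t_d) = 0.5923 * 0.99485807 = 0.58925443
S_0' = S_0 - PV(D) = 24.7500 - 0.58925443 = 24.16074557
d1 = (ln(S_0'/K) + (r + sigma^2/2)*T) / (sigma*sqrt(T)) = 0.40509256
d2 = d1 - sigma*sqrt(T) = 0.08466316
exp(-rT) = 0.97628571
N(-d1) = 0.34270474; N(-d2) = 0.46626459
P = K * exp(-rT) * N(-d2) - S_0' * N(-d1) = 22.8800 * 0.97628571 * 0.46626459 - 24.16074557 * 0.34270474 = 2.1351


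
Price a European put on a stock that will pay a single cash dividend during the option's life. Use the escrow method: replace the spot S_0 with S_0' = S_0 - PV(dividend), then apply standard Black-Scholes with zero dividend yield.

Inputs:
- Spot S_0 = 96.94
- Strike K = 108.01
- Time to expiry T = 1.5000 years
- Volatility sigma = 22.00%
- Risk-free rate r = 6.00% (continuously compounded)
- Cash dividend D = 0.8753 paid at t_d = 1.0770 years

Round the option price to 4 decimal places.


Answer: Price = 11.7877

Derivation:
PV(D) = D * exp(-r * t_d) = 0.8753 * 0.93742362 = 0.82052689
S_0' = S_0 - PV(D) = 96.9400 - 0.82052689 = 96.11947311
d1 = (ln(S_0'/K) + (r + sigma^2/2)*T) / (sigma*sqrt(T)) = 0.03588174
d2 = d1 - sigma*sqrt(T) = -0.23356214
exp(-rT) = 0.91393119
N(-d1) = 0.48568833; N(-d2) = 0.59233754
P = K * exp(-rT) * N(-d2) - S_0' * N(-d1) = 108.0100 * 0.91393119 * 0.59233754 - 96.11947311 * 0.48568833 = 11.7877


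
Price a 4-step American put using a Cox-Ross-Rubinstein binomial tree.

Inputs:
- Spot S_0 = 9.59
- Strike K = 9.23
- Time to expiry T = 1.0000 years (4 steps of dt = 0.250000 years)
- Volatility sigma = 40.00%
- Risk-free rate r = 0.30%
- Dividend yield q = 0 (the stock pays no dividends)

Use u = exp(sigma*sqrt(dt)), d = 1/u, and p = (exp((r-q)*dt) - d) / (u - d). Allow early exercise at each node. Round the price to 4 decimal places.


Answer: Price = V(0,0) = 1.2745

Derivation:
dt = T/N = 0.250000
u = exp(sigma*sqrt(dt)) = 1.221403; d = 1/u = 0.818731
p = (exp((r-q)*dt) - d) / (u - d) = 0.452029
Discount per step: exp(-r*dt) = 0.999250
Stock lattice S(k, i) with i counting down-moves:
  k=0: S(0,0) = 9.5900
  k=1: S(1,0) = 11.7133; S(1,1) = 7.8516
  k=2: S(2,0) = 14.3066; S(2,1) = 9.5900; S(2,2) = 6.4284
  k=3: S(3,0) = 17.4741; S(3,1) = 11.7133; S(3,2) = 7.8516; S(3,3) = 5.2631
  k=4: S(4,0) = 21.3429; S(4,1) = 14.3066; S(4,2) = 9.5900; S(4,3) = 6.4284; S(4,4) = 4.3091
Terminal payoffs V(N, i) = max(K - S_T, 0):
  V(4,0) = 0.000000; V(4,1) = 0.000000; V(4,2) = 0.000000; V(4,3) = 2.801631; V(4,4) = 4.920935
Backward induction: V(k, i) = exp(-r*dt) * [p * V(k+1, i) + (1-p) * V(k+1, i+1)]; then take max(V_cont, immediate exercise) for American.
  V(3,0) = exp(-r*dt) * [p*0.000000 + (1-p)*0.000000] = 0.000000; exercise = 0.000000; V(3,0) = max -> 0.000000
  V(3,1) = exp(-r*dt) * [p*0.000000 + (1-p)*0.000000] = 0.000000; exercise = 0.000000; V(3,1) = max -> 0.000000
  V(3,2) = exp(-r*dt) * [p*0.000000 + (1-p)*2.801631] = 1.534061; exercise = 1.378372; V(3,2) = max -> 1.534061
  V(3,3) = exp(-r*dt) * [p*2.801631 + (1-p)*4.920935] = 3.959977; exercise = 3.966896; V(3,3) = max -> 3.966896
  V(2,0) = exp(-r*dt) * [p*0.000000 + (1-p)*0.000000] = 0.000000; exercise = 0.000000; V(2,0) = max -> 0.000000
  V(2,1) = exp(-r*dt) * [p*0.000000 + (1-p)*1.534061] = 0.839990; exercise = 0.000000; V(2,1) = max -> 0.839990
  V(2,2) = exp(-r*dt) * [p*1.534061 + (1-p)*3.966896] = 2.865034; exercise = 2.801631; V(2,2) = max -> 2.865034
  V(1,0) = exp(-r*dt) * [p*0.000000 + (1-p)*0.839990] = 0.459945; exercise = 0.000000; V(1,0) = max -> 0.459945
  V(1,1) = exp(-r*dt) * [p*0.839990 + (1-p)*2.865034] = 1.948193; exercise = 1.378372; V(1,1) = max -> 1.948193
  V(0,0) = exp(-r*dt) * [p*0.459945 + (1-p)*1.948193] = 1.274505; exercise = 0.000000; V(0,0) = max -> 1.274505


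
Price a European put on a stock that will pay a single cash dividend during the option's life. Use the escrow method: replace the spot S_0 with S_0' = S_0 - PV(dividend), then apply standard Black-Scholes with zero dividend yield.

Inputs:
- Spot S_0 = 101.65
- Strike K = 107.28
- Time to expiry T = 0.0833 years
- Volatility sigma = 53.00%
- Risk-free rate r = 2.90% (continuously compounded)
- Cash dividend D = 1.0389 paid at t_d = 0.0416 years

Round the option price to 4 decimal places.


PV(D) = D * exp(-r * t_d) = 1.0389 * 0.99879433 = 1.03764743
S_0' = S_0 - PV(D) = 101.6500 - 1.03764743 = 100.61235257
d1 = (ln(S_0'/K) + (r + sigma^2/2)*T) / (sigma*sqrt(T)) = -0.32720746
d2 = d1 - sigma*sqrt(T) = -0.48017468
exp(-rT) = 0.99758722
N(-d1) = 0.62824451; N(-d2) = 0.68444840
P = K * exp(-rT) * N(-d2) - S_0' * N(-d1) = 107.2800 * 0.99758722 * 0.68444840 - 100.61235257 * 0.62824451 = 10.0413

Answer: Price = 10.0413


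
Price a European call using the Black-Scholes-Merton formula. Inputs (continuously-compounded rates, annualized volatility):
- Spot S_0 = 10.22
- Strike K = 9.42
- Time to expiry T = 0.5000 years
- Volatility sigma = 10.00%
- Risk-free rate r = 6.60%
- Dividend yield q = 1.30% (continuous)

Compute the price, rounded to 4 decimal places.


Answer: Price = 1.0583

Derivation:
d1 = (ln(S/K) + (r - q + 0.5*sigma^2) * T) / (sigma * sqrt(T)) = 1.56286857
d2 = d1 - sigma * sqrt(T) = 1.49215789
exp(-rT) = 0.96753856; exp(-qT) = 0.99352108
C = S_0 * exp(-qT) * N(d1) - K * exp(-rT) * N(d2)
N(d1) = 0.94095824; N(d2) = 0.93217112
C = 10.2200 * 0.99352108 * 0.94095824 - 9.4200 * 0.96753856 * 0.93217112 = 1.0583


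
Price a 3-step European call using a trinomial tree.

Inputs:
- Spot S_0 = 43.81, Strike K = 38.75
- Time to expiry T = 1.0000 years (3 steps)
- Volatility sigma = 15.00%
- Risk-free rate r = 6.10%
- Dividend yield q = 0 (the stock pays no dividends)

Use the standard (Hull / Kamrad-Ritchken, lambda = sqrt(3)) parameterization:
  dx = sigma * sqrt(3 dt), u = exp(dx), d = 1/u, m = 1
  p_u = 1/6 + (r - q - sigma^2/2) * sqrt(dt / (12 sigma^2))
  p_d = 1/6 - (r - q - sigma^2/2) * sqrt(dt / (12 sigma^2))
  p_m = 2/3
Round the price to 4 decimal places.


dt = T/N = 0.333333; dx = sigma*sqrt(3*dt) = 0.150000
u = exp(dx) = 1.161834; d = 1/u = 0.860708
p_u = 0.221944, p_m = 0.666667, p_d = 0.111389
Discount per step: exp(-r*dt) = 0.979872
Stock lattice S(k, j) with j the centered position index:
  k=0: S(0,+0) = 43.8100
  k=1: S(1,-1) = 37.7076; S(1,+0) = 43.8100; S(1,+1) = 50.9000
  k=2: S(2,-2) = 32.4552; S(2,-1) = 37.7076; S(2,+0) = 43.8100; S(2,+1) = 50.9000; S(2,+2) = 59.1373
  k=3: S(3,-3) = 27.9345; S(3,-2) = 32.4552; S(3,-1) = 37.7076; S(3,+0) = 43.8100; S(3,+1) = 50.9000; S(3,+2) = 59.1373; S(3,+3) = 68.7078
Terminal payoffs V(N, j) = max(S_T - K, 0):
  V(3,-3) = 0.000000; V(3,-2) = 0.000000; V(3,-1) = 0.000000; V(3,+0) = 5.060000; V(3,+1) = 12.149958; V(3,+2) = 20.387314; V(3,+3) = 29.957757
Backward induction: V(k, j) = exp(-r*dt) * [p_u * V(k+1, j+1) + p_m * V(k+1, j) + p_d * V(k+1, j-1)]
  V(2,-2) = exp(-r*dt) * [p_u*0.000000 + p_m*0.000000 + p_d*0.000000] = 0.000000
  V(2,-1) = exp(-r*dt) * [p_u*5.060000 + p_m*0.000000 + p_d*0.000000] = 1.100434
  V(2,+0) = exp(-r*dt) * [p_u*12.149958 + p_m*5.060000 + p_d*0.000000] = 5.947773
  V(2,+1) = exp(-r*dt) * [p_u*20.387314 + p_m*12.149958 + p_d*5.060000] = 12.922994
  V(2,+2) = exp(-r*dt) * [p_u*29.957757 + p_m*20.387314 + p_d*12.149958] = 21.159229
  V(1,-1) = exp(-r*dt) * [p_u*5.947773 + p_m*1.100434 + p_d*0.000000] = 2.012361
  V(1,+0) = exp(-r*dt) * [p_u*12.922994 + p_m*5.947773 + p_d*1.100434] = 6.815936
  V(1,+1) = exp(-r*dt) * [p_u*21.159229 + p_m*12.922994 + p_d*5.947773] = 13.692749
  V(0,+0) = exp(-r*dt) * [p_u*13.692749 + p_m*6.815936 + p_d*2.012361] = 7.649999

Answer: Price = V(0,0) = 7.6500


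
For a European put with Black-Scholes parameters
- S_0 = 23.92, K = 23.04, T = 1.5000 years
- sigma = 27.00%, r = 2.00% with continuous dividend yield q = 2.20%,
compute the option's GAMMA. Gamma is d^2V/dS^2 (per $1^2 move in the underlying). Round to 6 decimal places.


d1 = 0.2696195493; d2 = -0.0610615660
phi(d1) = 0.3847021487; exp(-qT) = 0.9675385596; exp(-rT) = 0.9704455335
Gamma = exp(-qT) * phi(d1) / (S * sigma * sqrt(T)) = 0.9675385596 * 0.3847021487 / (23.9200 * 0.2700 * 1.2247448714) = 0.047057

Answer: Gamma = 0.047057


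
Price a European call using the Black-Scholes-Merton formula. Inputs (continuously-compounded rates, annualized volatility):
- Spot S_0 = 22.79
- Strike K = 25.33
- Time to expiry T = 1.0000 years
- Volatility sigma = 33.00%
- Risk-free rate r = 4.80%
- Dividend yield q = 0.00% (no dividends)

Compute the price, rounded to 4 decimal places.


d1 = (ln(S/K) + (r - q + 0.5*sigma^2) * T) / (sigma * sqrt(T)) = -0.00975037
d2 = d1 - sigma * sqrt(T) = -0.33975037
exp(-rT) = 0.95313379; exp(-qT) = 1.00000000
C = S_0 * exp(-qT) * N(d1) - K * exp(-rT) * N(d2)
N(d1) = 0.49611023; N(d2) = 0.36702226
C = 22.7900 * 1.00000000 * 0.49611023 - 25.3300 * 0.95313379 * 0.36702226 = 2.4454

Answer: Price = 2.4454


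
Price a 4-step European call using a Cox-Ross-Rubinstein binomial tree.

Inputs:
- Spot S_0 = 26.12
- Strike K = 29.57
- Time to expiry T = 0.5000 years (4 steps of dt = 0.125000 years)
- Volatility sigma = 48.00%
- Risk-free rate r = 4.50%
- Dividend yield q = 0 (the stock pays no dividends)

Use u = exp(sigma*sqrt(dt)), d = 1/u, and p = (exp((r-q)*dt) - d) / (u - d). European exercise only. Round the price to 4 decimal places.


Answer: Price = V(0,0) = 2.6424

Derivation:
dt = T/N = 0.125000
u = exp(sigma*sqrt(dt)) = 1.184956; d = 1/u = 0.843913
p = (exp((r-q)*dt) - d) / (u - d) = 0.474215
Discount per step: exp(-r*dt) = 0.994391
Stock lattice S(k, i) with i counting down-moves:
  k=0: S(0,0) = 26.1200
  k=1: S(1,0) = 30.9511; S(1,1) = 22.0430
  k=2: S(2,0) = 36.6756; S(2,1) = 26.1200; S(2,2) = 18.6024
  k=3: S(3,0) = 43.4590; S(3,1) = 30.9511; S(3,2) = 22.0430; S(3,3) = 15.6988
  k=4: S(4,0) = 51.4970; S(4,1) = 36.6756; S(4,2) = 26.1200; S(4,3) = 18.6024; S(4,4) = 13.2484
Terminal payoffs V(N, i) = max(S_T - K, 0):
  V(4,0) = 21.927013; V(4,1) = 7.105632; V(4,2) = 0.000000; V(4,3) = 0.000000; V(4,4) = 0.000000
Backward induction: V(k, i) = exp(-r*dt) * [p * V(k+1, i) + (1-p) * V(k+1, i+1)].
  V(3,0) = exp(-r*dt) * [p*21.927013 + (1-p)*7.105632] = 14.054874
  V(3,1) = exp(-r*dt) * [p*7.105632 + (1-p)*0.000000] = 3.350697
  V(3,2) = exp(-r*dt) * [p*0.000000 + (1-p)*0.000000] = 0.000000
  V(3,3) = exp(-r*dt) * [p*0.000000 + (1-p)*0.000000] = 0.000000
  V(2,0) = exp(-r*dt) * [p*14.054874 + (1-p)*3.350697] = 8.379512
  V(2,1) = exp(-r*dt) * [p*3.350697 + (1-p)*0.000000] = 1.580039
  V(2,2) = exp(-r*dt) * [p*0.000000 + (1-p)*0.000000] = 0.000000
  V(1,0) = exp(-r*dt) * [p*8.379512 + (1-p)*1.580039] = 4.777503
  V(1,1) = exp(-r*dt) * [p*1.580039 + (1-p)*0.000000] = 0.745075
  V(0,0) = exp(-r*dt) * [p*4.777503 + (1-p)*0.745075] = 2.642408


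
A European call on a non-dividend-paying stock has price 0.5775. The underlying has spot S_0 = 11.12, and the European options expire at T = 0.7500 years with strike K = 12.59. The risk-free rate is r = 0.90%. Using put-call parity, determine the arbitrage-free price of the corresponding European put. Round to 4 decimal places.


Put-call parity: C - P = S_0 * exp(-qT) - K * exp(-rT).
S_0 * exp(-qT) = 11.1200 * 1.00000000 = 11.12000000
K * exp(-rT) = 12.5900 * 0.99327273 = 12.50530367
P = C - S*exp(-qT) + K*exp(-rT)
P = 0.5775 - 11.12000000 + 12.50530367 = 1.9628

Answer: Put price = 1.9628


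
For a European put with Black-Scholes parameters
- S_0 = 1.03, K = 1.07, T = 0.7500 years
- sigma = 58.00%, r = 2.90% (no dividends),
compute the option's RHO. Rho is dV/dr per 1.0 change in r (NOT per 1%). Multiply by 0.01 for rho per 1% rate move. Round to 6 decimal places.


d1 = 0.2185970632; d2 = -0.2836976710
phi(d1) = 0.3895235820; exp(-qT) = 1.0000000000; exp(-rT) = 0.9784848257
N(-d2) = 0.6116789601
Rho = -K*T*exp(-rT)*N(-d2) = -1.0700 * 0.7500 * 0.9784848257 * 0.6116789601 = -0.480311

Answer: Rho = -0.480311


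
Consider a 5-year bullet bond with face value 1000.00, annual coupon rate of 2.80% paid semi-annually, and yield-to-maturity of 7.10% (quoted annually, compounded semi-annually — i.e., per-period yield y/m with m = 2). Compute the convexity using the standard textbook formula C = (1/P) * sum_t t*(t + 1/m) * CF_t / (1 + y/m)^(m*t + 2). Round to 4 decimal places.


Coupon per period c = face * coupon_rate / m = 14.000000
Periods per year m = 2; per-period yield y/m = 0.035500
Number of cashflows N = 10
Cashflows (t years, CF_t, discount factor 1/(1+y/m)^(m*t), PV):
  t = 0.5000: CF_t = 14.000000, DF = 0.965717, PV = 13.520039
  t = 1.0000: CF_t = 14.000000, DF = 0.932609, PV = 13.056532
  t = 1.5000: CF_t = 14.000000, DF = 0.900637, PV = 12.608915
  t = 2.0000: CF_t = 14.000000, DF = 0.869760, PV = 12.176644
  t = 2.5000: CF_t = 14.000000, DF = 0.839942, PV = 11.759193
  t = 3.0000: CF_t = 14.000000, DF = 0.811147, PV = 11.356053
  t = 3.5000: CF_t = 14.000000, DF = 0.783338, PV = 10.966734
  t = 4.0000: CF_t = 14.000000, DF = 0.756483, PV = 10.590762
  t = 4.5000: CF_t = 14.000000, DF = 0.730549, PV = 10.227679
  t = 5.0000: CF_t = 1014.000000, DF = 0.705503, PV = 715.380211
Price P = sum_t PV_t = 821.642763
Convexity numerator sum_t t*(t + 1/m) * CF_t / (1+y/m)^(m*t + 2):
  t = 0.5000: term = 6.304458
  t = 1.0000: term = 18.264967
  t = 1.5000: term = 35.277579
  t = 2.0000: term = 56.780266
  t = 2.5000: term = 82.250506
  t = 3.0000: term = 111.203001
  t = 3.5000: term = 143.187512
  t = 4.0000: term = 177.786798
  t = 4.5000: term = 214.614677
  t = 5.0000: term = 18347.183732
Convexity = (1/P) * sum = 19192.853494 / 821.642763 = 23.359122

Answer: Convexity = 23.3591


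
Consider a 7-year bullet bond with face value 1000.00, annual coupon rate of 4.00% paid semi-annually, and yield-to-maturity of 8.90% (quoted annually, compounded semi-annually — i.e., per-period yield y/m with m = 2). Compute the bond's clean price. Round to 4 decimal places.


Coupon per period c = face * coupon_rate / m = 20.000000
Periods per year m = 2; per-period yield y/m = 0.044500
Number of cashflows N = 14
Cashflows (t years, CF_t, discount factor 1/(1+y/m)^(m*t), PV):
  t = 0.5000: CF_t = 20.000000, DF = 0.957396, PV = 19.147918
  t = 1.0000: CF_t = 20.000000, DF = 0.916607, PV = 18.332138
  t = 1.5000: CF_t = 20.000000, DF = 0.877556, PV = 17.551113
  t = 2.0000: CF_t = 20.000000, DF = 0.840168, PV = 16.803363
  t = 2.5000: CF_t = 20.000000, DF = 0.804374, PV = 16.087471
  t = 3.0000: CF_t = 20.000000, DF = 0.770104, PV = 15.402078
  t = 3.5000: CF_t = 20.000000, DF = 0.737294, PV = 14.745886
  t = 4.0000: CF_t = 20.000000, DF = 0.705883, PV = 14.117651
  t = 4.5000: CF_t = 20.000000, DF = 0.675809, PV = 13.516181
  t = 5.0000: CF_t = 20.000000, DF = 0.647017, PV = 12.940336
  t = 5.5000: CF_t = 20.000000, DF = 0.619451, PV = 12.389024
  t = 6.0000: CF_t = 20.000000, DF = 0.593060, PV = 11.861201
  t = 6.5000: CF_t = 20.000000, DF = 0.567793, PV = 11.355865
  t = 7.0000: CF_t = 1020.000000, DF = 0.543603, PV = 554.474977
Price P = sum_t PV_t = 748.725202

Answer: Price = 748.7252


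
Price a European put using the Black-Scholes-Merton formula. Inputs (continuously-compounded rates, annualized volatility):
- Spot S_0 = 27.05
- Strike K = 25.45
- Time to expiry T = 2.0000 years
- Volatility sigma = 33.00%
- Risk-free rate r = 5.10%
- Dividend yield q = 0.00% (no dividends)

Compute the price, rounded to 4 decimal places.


d1 = (ln(S/K) + (r - q + 0.5*sigma^2) * T) / (sigma * sqrt(T)) = 0.58255156
d2 = d1 - sigma * sqrt(T) = 0.11586108
exp(-rT) = 0.90302955; exp(-qT) = 1.00000000
P = K * exp(-rT) * N(-d2) - S_0 * exp(-qT) * N(-d1)
N(-d1) = 0.28009761; N(-d2) = 0.45388132
P = 25.4500 * 0.90302955 * 0.45388132 - 27.0500 * 1.00000000 * 0.28009761 = 2.8545

Answer: Price = 2.8545


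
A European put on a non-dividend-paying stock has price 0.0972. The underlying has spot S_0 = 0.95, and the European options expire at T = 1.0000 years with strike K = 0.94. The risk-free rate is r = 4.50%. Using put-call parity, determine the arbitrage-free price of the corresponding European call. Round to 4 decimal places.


Put-call parity: C - P = S_0 * exp(-qT) - K * exp(-rT).
S_0 * exp(-qT) = 0.9500 * 1.00000000 = 0.95000000
K * exp(-rT) = 0.9400 * 0.95599748 = 0.89863763
C = P + S*exp(-qT) - K*exp(-rT)
C = 0.0972 + 0.95000000 - 0.89863763 = 0.1486

Answer: Call price = 0.1486


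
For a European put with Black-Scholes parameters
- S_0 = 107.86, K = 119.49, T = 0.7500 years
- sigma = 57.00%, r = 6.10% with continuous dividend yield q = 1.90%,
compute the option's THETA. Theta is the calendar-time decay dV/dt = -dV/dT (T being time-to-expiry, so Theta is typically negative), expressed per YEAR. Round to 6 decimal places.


d1 = 0.1031915437; d2 = -0.3904429364
phi(d1) = 0.3968238575; exp(-qT) = 0.9858510507; exp(-rT) = 0.9552807525
Theta = -S*exp(-qT)*phi(d1)*sigma/(2*sqrt(T)) + r*K*exp(-rT)*N(-d2) - q*S*exp(-qT)*N(-d1)
N(-d1) = 0.4589054756; N(-d2) = 0.6518954782; sqrt(T) = 0.8660254038
Term 1 = -107.8600 * 0.9858510507 * 0.3968238575 * 0.5700 / (2 * 0.8660254038) = -13.8862097975
Term 2 = 0.0610 * 119.4900 * 0.9552807525 * 0.6518954782 = 4.5391067047
Term 3 = -0.0190 * 107.8600 * 0.9858510507 * 0.4589054756 = -0.9271469206
Theta = -13.8862097975 + (4.5391067047) + (-0.9271469206) = -10.274250

Answer: Theta = -10.274250


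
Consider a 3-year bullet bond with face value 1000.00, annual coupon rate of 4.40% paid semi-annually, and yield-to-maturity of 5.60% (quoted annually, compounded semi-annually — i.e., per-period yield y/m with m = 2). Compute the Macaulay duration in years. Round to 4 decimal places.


Coupon per period c = face * coupon_rate / m = 22.000000
Periods per year m = 2; per-period yield y/m = 0.028000
Number of cashflows N = 6
Cashflows (t years, CF_t, discount factor 1/(1+y/m)^(m*t), PV):
  t = 0.5000: CF_t = 22.000000, DF = 0.972763, PV = 21.400778
  t = 1.0000: CF_t = 22.000000, DF = 0.946267, PV = 20.817878
  t = 1.5000: CF_t = 22.000000, DF = 0.920493, PV = 20.250854
  t = 2.0000: CF_t = 22.000000, DF = 0.895422, PV = 19.699274
  t = 2.5000: CF_t = 22.000000, DF = 0.871033, PV = 19.162718
  t = 3.0000: CF_t = 1022.000000, DF = 0.847308, PV = 865.948786
Price P = sum_t PV_t = 967.280288
Macaulay numerator sum_t t * PV_t:
  t * PV_t at t = 0.5000: 10.700389
  t * PV_t at t = 1.0000: 20.817878
  t * PV_t at t = 1.5000: 30.376281
  t * PV_t at t = 2.0000: 39.398548
  t * PV_t at t = 2.5000: 47.906795
  t * PV_t at t = 3.0000: 2597.846359
Macaulay duration D = (sum_t t * PV_t) / P = 2747.046249 / 967.280288 = 2.839969

Answer: Macaulay duration = 2.8400 years


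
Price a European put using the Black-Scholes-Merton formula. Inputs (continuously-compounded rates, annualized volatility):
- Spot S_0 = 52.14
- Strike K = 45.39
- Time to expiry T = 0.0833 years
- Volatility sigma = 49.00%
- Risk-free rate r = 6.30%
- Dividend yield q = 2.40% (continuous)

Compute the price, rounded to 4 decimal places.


d1 = (ln(S/K) + (r - q + 0.5*sigma^2) * T) / (sigma * sqrt(T)) = 1.07401179
d2 = d1 - sigma * sqrt(T) = 0.93258927
exp(-rT) = 0.99476585; exp(-qT) = 0.99800280
P = K * exp(-rT) * N(-d2) - S_0 * exp(-qT) * N(-d1)
N(-d1) = 0.14140870; N(-d2) = 0.17551604
P = 45.3900 * 0.99476585 * 0.17551604 - 52.1400 * 0.99800280 * 0.14140870 = 0.5667

Answer: Price = 0.5667


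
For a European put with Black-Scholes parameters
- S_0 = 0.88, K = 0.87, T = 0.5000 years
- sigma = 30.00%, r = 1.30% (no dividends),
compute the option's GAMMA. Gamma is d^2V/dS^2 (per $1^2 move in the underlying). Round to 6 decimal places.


Answer: Gamma = 2.098621

Derivation:
d1 = 0.1905826998; d2 = -0.0215493345
phi(d1) = 0.3917625291; exp(-qT) = 1.0000000000; exp(-rT) = 0.9935210793
Gamma = exp(-qT) * phi(d1) / (S * sigma * sqrt(T)) = 1.0000000000 * 0.3917625291 / (0.8800 * 0.3000 * 0.7071067812) = 2.098621


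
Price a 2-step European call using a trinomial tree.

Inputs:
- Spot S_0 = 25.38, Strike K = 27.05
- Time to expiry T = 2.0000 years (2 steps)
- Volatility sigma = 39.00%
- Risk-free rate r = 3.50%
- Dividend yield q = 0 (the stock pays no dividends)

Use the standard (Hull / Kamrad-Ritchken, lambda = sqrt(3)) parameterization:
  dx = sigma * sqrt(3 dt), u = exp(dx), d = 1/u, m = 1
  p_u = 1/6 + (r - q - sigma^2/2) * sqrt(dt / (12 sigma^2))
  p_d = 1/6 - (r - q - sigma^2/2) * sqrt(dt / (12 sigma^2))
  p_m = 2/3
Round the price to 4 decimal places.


dt = T/N = 1.000000; dx = sigma*sqrt(3*dt) = 0.675500
u = exp(dx) = 1.965015; d = 1/u = 0.508902
p_u = 0.136282, p_m = 0.666667, p_d = 0.197052
Discount per step: exp(-r*dt) = 0.965605
Stock lattice S(k, j) with j the centered position index:
  k=0: S(0,+0) = 25.3800
  k=1: S(1,-1) = 12.9159; S(1,+0) = 25.3800; S(1,+1) = 49.8721
  k=2: S(2,-2) = 6.5729; S(2,-1) = 12.9159; S(2,+0) = 25.3800; S(2,+1) = 49.8721; S(2,+2) = 97.9994
Terminal payoffs V(N, j) = max(S_T - K, 0):
  V(2,-2) = 0.000000; V(2,-1) = 0.000000; V(2,+0) = 0.000000; V(2,+1) = 22.822078; V(2,+2) = 70.949374
Backward induction: V(k, j) = exp(-r*dt) * [p_u * V(k+1, j+1) + p_m * V(k+1, j) + p_d * V(k+1, j-1)]
  V(1,-1) = exp(-r*dt) * [p_u*0.000000 + p_m*0.000000 + p_d*0.000000] = 0.000000
  V(1,+0) = exp(-r*dt) * [p_u*22.822078 + p_m*0.000000 + p_d*0.000000] = 3.003258
  V(1,+1) = exp(-r*dt) * [p_u*70.949374 + p_m*22.822078 + p_d*0.000000] = 24.027955
  V(0,+0) = exp(-r*dt) * [p_u*24.027955 + p_m*3.003258 + p_d*0.000000] = 5.095252

Answer: Price = V(0,0) = 5.0953


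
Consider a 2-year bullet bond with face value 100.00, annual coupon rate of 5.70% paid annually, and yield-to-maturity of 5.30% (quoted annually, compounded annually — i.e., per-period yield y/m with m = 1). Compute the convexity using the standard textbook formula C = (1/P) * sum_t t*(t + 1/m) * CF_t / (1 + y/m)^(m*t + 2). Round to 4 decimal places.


Coupon per period c = face * coupon_rate / m = 5.700000
Periods per year m = 1; per-period yield y/m = 0.053000
Number of cashflows N = 2
Cashflows (t years, CF_t, discount factor 1/(1+y/m)^(m*t), PV):
  t = 1.0000: CF_t = 5.700000, DF = 0.949668, PV = 5.413105
  t = 2.0000: CF_t = 105.700000, DF = 0.901869, PV = 95.327509
Price P = sum_t PV_t = 100.740614
Convexity numerator sum_t t*(t + 1/m) * CF_t / (1+y/m)^(m*t + 2):
  t = 1.0000: term = 9.763819
  t = 2.0000: term = 515.837312
Convexity = (1/P) * sum = 525.601132 / 100.740614 = 5.217371

Answer: Convexity = 5.2174


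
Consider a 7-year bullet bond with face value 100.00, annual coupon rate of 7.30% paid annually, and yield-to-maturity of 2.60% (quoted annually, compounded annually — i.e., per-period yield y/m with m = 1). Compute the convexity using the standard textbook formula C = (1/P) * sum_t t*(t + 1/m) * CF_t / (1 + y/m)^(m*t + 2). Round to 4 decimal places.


Coupon per period c = face * coupon_rate / m = 7.300000
Periods per year m = 1; per-period yield y/m = 0.026000
Number of cashflows N = 7
Cashflows (t years, CF_t, discount factor 1/(1+y/m)^(m*t), PV):
  t = 1.0000: CF_t = 7.300000, DF = 0.974659, PV = 7.115010
  t = 2.0000: CF_t = 7.300000, DF = 0.949960, PV = 6.934707
  t = 3.0000: CF_t = 7.300000, DF = 0.925887, PV = 6.758974
  t = 4.0000: CF_t = 7.300000, DF = 0.902424, PV = 6.587694
  t = 5.0000: CF_t = 7.300000, DF = 0.879555, PV = 6.420754
  t = 6.0000: CF_t = 7.300000, DF = 0.857266, PV = 6.258045
  t = 7.0000: CF_t = 107.300000, DF = 0.835542, PV = 89.653696
Price P = sum_t PV_t = 129.728880
Convexity numerator sum_t t*(t + 1/m) * CF_t / (1+y/m)^(m*t + 2):
  t = 1.0000: term = 13.517948
  t = 2.0000: term = 39.526164
  t = 3.0000: term = 77.049052
  t = 4.0000: term = 125.160904
  t = 5.0000: term = 182.983778
  t = 6.0000: term = 249.685467
  t = 7.0000: term = 4769.375341
Convexity = (1/P) * sum = 5457.298654 / 129.728880 = 42.066953

Answer: Convexity = 42.0670


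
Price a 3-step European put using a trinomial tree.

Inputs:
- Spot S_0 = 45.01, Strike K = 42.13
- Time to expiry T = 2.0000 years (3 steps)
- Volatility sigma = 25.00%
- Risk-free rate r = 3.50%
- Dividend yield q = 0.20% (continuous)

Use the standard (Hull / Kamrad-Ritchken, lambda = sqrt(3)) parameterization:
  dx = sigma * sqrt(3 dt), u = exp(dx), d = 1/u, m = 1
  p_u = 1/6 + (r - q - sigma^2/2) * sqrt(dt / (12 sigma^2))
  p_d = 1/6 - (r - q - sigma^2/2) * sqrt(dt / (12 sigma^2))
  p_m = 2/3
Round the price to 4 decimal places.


dt = T/N = 0.666667; dx = sigma*sqrt(3*dt) = 0.353553
u = exp(dx) = 1.424119; d = 1/u = 0.702189
p_u = 0.168317, p_m = 0.666667, p_d = 0.165017
Discount per step: exp(-r*dt) = 0.976937
Stock lattice S(k, j) with j the centered position index:
  k=0: S(0,+0) = 45.0100
  k=1: S(1,-1) = 31.6055; S(1,+0) = 45.0100; S(1,+1) = 64.0996
  k=2: S(2,-2) = 22.1930; S(2,-1) = 31.6055; S(2,+0) = 45.0100; S(2,+1) = 64.0996; S(2,+2) = 91.2855
  k=3: S(3,-3) = 15.5837; S(3,-2) = 22.1930; S(3,-1) = 31.6055; S(3,+0) = 45.0100; S(3,+1) = 64.0996; S(3,+2) = 91.2855; S(3,+3) = 130.0014
Terminal payoffs V(N, j) = max(K - S_T, 0):
  V(3,-3) = 26.546315; V(3,-2) = 19.936978; V(3,-1) = 10.524496; V(3,+0) = 0.000000; V(3,+1) = 0.000000; V(3,+2) = 0.000000; V(3,+3) = 0.000000
Backward induction: V(k, j) = exp(-r*dt) * [p_u * V(k+1, j+1) + p_m * V(k+1, j) + p_d * V(k+1, j-1)]
  V(2,-2) = exp(-r*dt) * [p_u*10.524496 + p_m*19.936978 + p_d*26.546315] = 18.994926
  V(2,-1) = exp(-r*dt) * [p_u*0.000000 + p_m*10.524496 + p_d*19.936978] = 10.068570
  V(2,+0) = exp(-r*dt) * [p_u*0.000000 + p_m*0.000000 + p_d*10.524496] = 1.696664
  V(2,+1) = exp(-r*dt) * [p_u*0.000000 + p_m*0.000000 + p_d*0.000000] = 0.000000
  V(2,+2) = exp(-r*dt) * [p_u*0.000000 + p_m*0.000000 + p_d*0.000000] = 0.000000
  V(1,-1) = exp(-r*dt) * [p_u*1.696664 + p_m*10.068570 + p_d*18.994926] = 9.898751
  V(1,+0) = exp(-r*dt) * [p_u*0.000000 + p_m*1.696664 + p_d*10.068570] = 2.728186
  V(1,+1) = exp(-r*dt) * [p_u*0.000000 + p_m*0.000000 + p_d*1.696664] = 0.273521
  V(0,+0) = exp(-r*dt) * [p_u*0.273521 + p_m*2.728186 + p_d*9.898751] = 3.417607

Answer: Price = V(0,0) = 3.4176


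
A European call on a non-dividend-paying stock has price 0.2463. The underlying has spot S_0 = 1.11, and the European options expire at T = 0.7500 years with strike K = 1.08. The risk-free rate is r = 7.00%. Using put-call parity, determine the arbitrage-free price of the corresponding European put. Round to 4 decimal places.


Answer: Put price = 0.1611

Derivation:
Put-call parity: C - P = S_0 * exp(-qT) - K * exp(-rT).
S_0 * exp(-qT) = 1.1100 * 1.00000000 = 1.11000000
K * exp(-rT) = 1.0800 * 0.94885432 = 1.02476267
P = C - S*exp(-qT) + K*exp(-rT)
P = 0.2463 - 1.11000000 + 1.02476267 = 0.1611


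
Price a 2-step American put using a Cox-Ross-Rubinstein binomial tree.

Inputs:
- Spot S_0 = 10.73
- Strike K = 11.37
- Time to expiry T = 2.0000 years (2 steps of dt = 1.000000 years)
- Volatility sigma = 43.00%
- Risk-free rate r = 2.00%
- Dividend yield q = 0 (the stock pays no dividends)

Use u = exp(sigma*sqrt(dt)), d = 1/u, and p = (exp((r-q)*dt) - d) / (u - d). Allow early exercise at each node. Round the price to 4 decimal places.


dt = T/N = 1.000000
u = exp(sigma*sqrt(dt)) = 1.537258; d = 1/u = 0.650509
p = (exp((r-q)*dt) - d) / (u - d) = 0.416908
Discount per step: exp(-r*dt) = 0.980199
Stock lattice S(k, i) with i counting down-moves:
  k=0: S(0,0) = 10.7300
  k=1: S(1,0) = 16.4948; S(1,1) = 6.9800
  k=2: S(2,0) = 25.3567; S(2,1) = 10.7300; S(2,2) = 4.5405
Terminal payoffs V(N, i) = max(K - S_T, 0):
  V(2,0) = 0.000000; V(2,1) = 0.640000; V(2,2) = 6.829471
Backward induction: V(k, i) = exp(-r*dt) * [p * V(k+1, i) + (1-p) * V(k+1, i+1)]; then take max(V_cont, immediate exercise) for American.
  V(1,0) = exp(-r*dt) * [p*0.000000 + (1-p)*0.640000] = 0.365790; exercise = 0.000000; V(1,0) = max -> 0.365790
  V(1,1) = exp(-r*dt) * [p*0.640000 + (1-p)*6.829471] = 4.164896; exercise = 4.390037; V(1,1) = max -> 4.390037
  V(0,0) = exp(-r*dt) * [p*0.365790 + (1-p)*4.390037] = 2.658590; exercise = 0.640000; V(0,0) = max -> 2.658590

Answer: Price = V(0,0) = 2.6586


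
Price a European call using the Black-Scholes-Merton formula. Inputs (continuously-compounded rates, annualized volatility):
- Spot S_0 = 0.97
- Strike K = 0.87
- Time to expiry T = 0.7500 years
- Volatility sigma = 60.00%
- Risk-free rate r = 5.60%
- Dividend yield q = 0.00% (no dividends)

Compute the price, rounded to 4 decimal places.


d1 = (ln(S/K) + (r - q + 0.5*sigma^2) * T) / (sigma * sqrt(T)) = 0.55002786
d2 = d1 - sigma * sqrt(T) = 0.03041262
exp(-rT) = 0.95886978; exp(-qT) = 1.00000000
C = S_0 * exp(-qT) * N(d1) - K * exp(-rT) * N(d2)
N(d1) = 0.70884987; N(d2) = 0.51213101
C = 0.9700 * 1.00000000 * 0.70884987 - 0.8700 * 0.95886978 * 0.51213101 = 0.2604

Answer: Price = 0.2604


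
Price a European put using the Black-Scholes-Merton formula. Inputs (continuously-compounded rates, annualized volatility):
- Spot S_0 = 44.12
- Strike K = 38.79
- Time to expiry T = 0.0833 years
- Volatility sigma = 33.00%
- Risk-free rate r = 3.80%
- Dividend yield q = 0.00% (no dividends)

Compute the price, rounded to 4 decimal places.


d1 = (ln(S/K) + (r - q + 0.5*sigma^2) * T) / (sigma * sqrt(T)) = 1.43265897
d2 = d1 - sigma * sqrt(T) = 1.33741523
exp(-rT) = 0.99683960; exp(-qT) = 1.00000000
P = K * exp(-rT) * N(-d2) - S_0 * exp(-qT) * N(-d1)
N(-d1) = 0.07597766; N(-d2) = 0.09054357
P = 38.7900 * 0.99683960 * 0.09054357 - 44.1200 * 1.00000000 * 0.07597766 = 0.1490

Answer: Price = 0.1490


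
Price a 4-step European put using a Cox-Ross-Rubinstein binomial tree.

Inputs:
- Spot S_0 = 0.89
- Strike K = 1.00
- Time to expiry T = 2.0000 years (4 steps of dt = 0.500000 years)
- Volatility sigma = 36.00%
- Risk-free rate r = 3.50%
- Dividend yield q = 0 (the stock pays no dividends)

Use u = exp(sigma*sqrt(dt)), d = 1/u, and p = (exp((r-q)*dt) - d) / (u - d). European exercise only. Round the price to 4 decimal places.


Answer: Price = V(0,0) = 0.2087

Derivation:
dt = T/N = 0.500000
u = exp(sigma*sqrt(dt)) = 1.289892; d = 1/u = 0.775259
p = (exp((r-q)*dt) - d) / (u - d) = 0.471006
Discount per step: exp(-r*dt) = 0.982652
Stock lattice S(k, i) with i counting down-moves:
  k=0: S(0,0) = 0.8900
  k=1: S(1,0) = 1.1480; S(1,1) = 0.6900
  k=2: S(2,0) = 1.4808; S(2,1) = 0.8900; S(2,2) = 0.5349
  k=3: S(3,0) = 1.9101; S(3,1) = 1.1480; S(3,2) = 0.6900; S(3,3) = 0.4147
  k=4: S(4,0) = 2.4638; S(4,1) = 1.4808; S(4,2) = 0.8900; S(4,3) = 0.5349; S(4,4) = 0.3215
Terminal payoffs V(N, i) = max(K - S_T, 0):
  V(4,0) = 0.000000; V(4,1) = 0.000000; V(4,2) = 0.110000; V(4,3) = 0.465087; V(4,4) = 0.678503
Backward induction: V(k, i) = exp(-r*dt) * [p * V(k+1, i) + (1-p) * V(k+1, i+1)].
  V(3,0) = exp(-r*dt) * [p*0.000000 + (1-p)*0.000000] = 0.000000
  V(3,1) = exp(-r*dt) * [p*0.000000 + (1-p)*0.110000] = 0.057180
  V(3,2) = exp(-r*dt) * [p*0.110000 + (1-p)*0.465087] = 0.292672
  V(3,3) = exp(-r*dt) * [p*0.465087 + (1-p)*0.678503] = 0.567956
  V(2,0) = exp(-r*dt) * [p*0.000000 + (1-p)*0.057180] = 0.029723
  V(2,1) = exp(-r*dt) * [p*0.057180 + (1-p)*0.292672] = 0.178601
  V(2,2) = exp(-r*dt) * [p*0.292672 + (1-p)*0.567956] = 0.430692
  V(1,0) = exp(-r*dt) * [p*0.029723 + (1-p)*0.178601] = 0.106597
  V(1,1) = exp(-r*dt) * [p*0.178601 + (1-p)*0.430692] = 0.306544
  V(0,0) = exp(-r*dt) * [p*0.106597 + (1-p)*0.306544] = 0.208683


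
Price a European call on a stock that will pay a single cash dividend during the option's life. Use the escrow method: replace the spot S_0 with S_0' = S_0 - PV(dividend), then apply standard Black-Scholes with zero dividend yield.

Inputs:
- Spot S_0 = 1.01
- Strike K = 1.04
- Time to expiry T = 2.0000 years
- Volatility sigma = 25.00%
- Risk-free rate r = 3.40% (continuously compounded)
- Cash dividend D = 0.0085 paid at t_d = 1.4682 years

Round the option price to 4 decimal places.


PV(D) = D * exp(-r * t_d) = 0.0085 * 0.95130667 = 0.00808611
S_0' = S_0 - PV(D) = 1.0100 - 0.00808611 = 1.00191389
d1 = (ln(S_0'/K) + (r + sigma^2/2)*T) / (sigma*sqrt(T)) = 0.26358494
d2 = d1 - sigma*sqrt(T) = -0.08996845
exp(-rT) = 0.93426047
N(d1) = 0.60395012; N(d2) = 0.46415614
C = S_0' * N(d1) - K * exp(-rT) * N(d2) = 1.00191389 * 0.60395012 - 1.0400 * 0.93426047 * 0.46415614 = 0.1541

Answer: Price = 0.1541


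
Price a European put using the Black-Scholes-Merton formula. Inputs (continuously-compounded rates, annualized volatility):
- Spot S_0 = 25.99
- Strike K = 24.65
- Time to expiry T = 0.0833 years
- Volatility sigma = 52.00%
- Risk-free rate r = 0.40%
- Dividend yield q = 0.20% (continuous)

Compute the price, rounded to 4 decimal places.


d1 = (ln(S/K) + (r - q + 0.5*sigma^2) * T) / (sigma * sqrt(T)) = 0.42885968
d2 = d1 - sigma * sqrt(T) = 0.27877863
exp(-rT) = 0.99966686; exp(-qT) = 0.99983341
P = K * exp(-rT) * N(-d2) - S_0 * exp(-qT) * N(-d1)
N(-d1) = 0.33401267; N(-d2) = 0.39020736
P = 24.6500 * 0.99966686 * 0.39020736 - 25.9900 * 0.99983341 * 0.33401267 = 0.9359

Answer: Price = 0.9359


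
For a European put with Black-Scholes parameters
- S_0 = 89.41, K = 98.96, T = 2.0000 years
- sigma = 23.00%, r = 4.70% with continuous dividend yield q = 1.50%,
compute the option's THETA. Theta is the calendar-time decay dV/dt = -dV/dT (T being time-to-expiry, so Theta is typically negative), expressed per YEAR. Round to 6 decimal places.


Answer: Theta = -0.857525

Derivation:
d1 = 0.0473970744; d2 = -0.2778720449
phi(d1) = 0.3984944235; exp(-qT) = 0.9704455335; exp(-rT) = 0.9102827622
Theta = -S*exp(-qT)*phi(d1)*sigma/(2*sqrt(T)) + r*K*exp(-rT)*N(-d2) - q*S*exp(-qT)*N(-d1)
N(-d1) = 0.4810983803; N(-d2) = 0.6094447080; sqrt(T) = 1.4142135624
Term 1 = -89.4100 * 0.9704455335 * 0.3984944235 * 0.2300 / (2 * 1.4142135624) = -2.8116570785
Term 2 = 0.0470 * 98.9600 * 0.9102827622 * 0.6094447080 = 2.5802879458
Term 3 = -0.0150 * 89.4100 * 0.9704455335 * 0.4810983803 = -0.6261558094
Theta = -2.8116570785 + (2.5802879458) + (-0.6261558094) = -0.857525


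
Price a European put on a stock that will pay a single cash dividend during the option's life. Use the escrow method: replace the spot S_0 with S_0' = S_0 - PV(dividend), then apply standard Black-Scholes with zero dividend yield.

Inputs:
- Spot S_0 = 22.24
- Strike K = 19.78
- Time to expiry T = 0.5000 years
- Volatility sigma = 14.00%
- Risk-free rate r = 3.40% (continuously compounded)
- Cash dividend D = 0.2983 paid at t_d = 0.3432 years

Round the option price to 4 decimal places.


Answer: Price = 0.1098

Derivation:
PV(D) = D * exp(-r * t_d) = 0.2983 * 0.98839902 = 0.29483943
S_0' = S_0 - PV(D) = 22.2400 - 0.29483943 = 21.94516057
d1 = (ln(S_0'/K) + (r + sigma^2/2)*T) / (sigma*sqrt(T)) = 1.27052253
d2 = d1 - sigma*sqrt(T) = 1.17152759
exp(-rT) = 0.98314368
N(-d1) = 0.10194928; N(-d2) = 0.12069339
P = K * exp(-rT) * N(-d2) - S_0' * N(-d1) = 19.7800 * 0.98314368 * 0.12069339 - 21.94516057 * 0.10194928 = 0.1098


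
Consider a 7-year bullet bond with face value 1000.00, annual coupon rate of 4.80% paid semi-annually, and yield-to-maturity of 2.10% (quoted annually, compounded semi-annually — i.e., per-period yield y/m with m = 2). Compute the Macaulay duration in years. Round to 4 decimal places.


Coupon per period c = face * coupon_rate / m = 24.000000
Periods per year m = 2; per-period yield y/m = 0.010500
Number of cashflows N = 14
Cashflows (t years, CF_t, discount factor 1/(1+y/m)^(m*t), PV):
  t = 0.5000: CF_t = 24.000000, DF = 0.989609, PV = 23.750619
  t = 1.0000: CF_t = 24.000000, DF = 0.979326, PV = 23.503828
  t = 1.5000: CF_t = 24.000000, DF = 0.969150, PV = 23.259602
  t = 2.0000: CF_t = 24.000000, DF = 0.959080, PV = 23.017914
  t = 2.5000: CF_t = 24.000000, DF = 0.949114, PV = 22.778738
  t = 3.0000: CF_t = 24.000000, DF = 0.939252, PV = 22.542046
  t = 3.5000: CF_t = 24.000000, DF = 0.929492, PV = 22.307814
  t = 4.0000: CF_t = 24.000000, DF = 0.919834, PV = 22.076016
  t = 4.5000: CF_t = 24.000000, DF = 0.910276, PV = 21.846626
  t = 5.0000: CF_t = 24.000000, DF = 0.900818, PV = 21.619620
  t = 5.5000: CF_t = 24.000000, DF = 0.891457, PV = 21.394973
  t = 6.0000: CF_t = 24.000000, DF = 0.882194, PV = 21.172660
  t = 6.5000: CF_t = 24.000000, DF = 0.873027, PV = 20.952657
  t = 7.0000: CF_t = 1024.000000, DF = 0.863956, PV = 884.690791
Price P = sum_t PV_t = 1174.913906
Macaulay numerator sum_t t * PV_t:
  t * PV_t at t = 0.5000: 11.875309
  t * PV_t at t = 1.0000: 23.503828
  t * PV_t at t = 1.5000: 34.889404
  t * PV_t at t = 2.0000: 46.035829
  t * PV_t at t = 2.5000: 56.946844
  t * PV_t at t = 3.0000: 67.626138
  t * PV_t at t = 3.5000: 78.077349
  t * PV_t at t = 4.0000: 88.304064
  t * PV_t at t = 4.5000: 98.309819
  t * PV_t at t = 5.0000: 108.098102
  t * PV_t at t = 5.5000: 117.672352
  t * PV_t at t = 6.0000: 127.035961
  t * PV_t at t = 6.5000: 136.192272
  t * PV_t at t = 7.0000: 6192.835539
Macaulay duration D = (sum_t t * PV_t) / P = 7187.402811 / 1174.913906 = 6.117387

Answer: Macaulay duration = 6.1174 years


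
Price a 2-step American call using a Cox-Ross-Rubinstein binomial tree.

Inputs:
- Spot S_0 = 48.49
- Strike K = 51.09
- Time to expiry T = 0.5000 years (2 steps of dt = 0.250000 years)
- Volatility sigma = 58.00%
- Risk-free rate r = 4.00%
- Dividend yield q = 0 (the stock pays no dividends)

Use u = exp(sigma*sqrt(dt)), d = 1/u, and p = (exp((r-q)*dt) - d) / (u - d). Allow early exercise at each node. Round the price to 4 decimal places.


Answer: Price = V(0,0) = 6.8964

Derivation:
dt = T/N = 0.250000
u = exp(sigma*sqrt(dt)) = 1.336427; d = 1/u = 0.748264
p = (exp((r-q)*dt) - d) / (u - d) = 0.445091
Discount per step: exp(-r*dt) = 0.990050
Stock lattice S(k, i) with i counting down-moves:
  k=0: S(0,0) = 48.4900
  k=1: S(1,0) = 64.8034; S(1,1) = 36.2833
  k=2: S(2,0) = 86.6050; S(2,1) = 48.4900; S(2,2) = 27.1495
Terminal payoffs V(N, i) = max(S_T - K, 0):
  V(2,0) = 35.515004; V(2,1) = 0.000000; V(2,2) = 0.000000
Backward induction: V(k, i) = exp(-r*dt) * [p * V(k+1, i) + (1-p) * V(k+1, i+1)]; then take max(V_cont, immediate exercise) for American.
  V(1,0) = exp(-r*dt) * [p*35.515004 + (1-p)*0.000000] = 15.650130; exercise = 13.713369; V(1,0) = max -> 15.650130
  V(1,1) = exp(-r*dt) * [p*0.000000 + (1-p)*0.000000] = 0.000000; exercise = 0.000000; V(1,1) = max -> 0.000000
  V(0,0) = exp(-r*dt) * [p*15.650130 + (1-p)*0.000000] = 6.896425; exercise = 0.000000; V(0,0) = max -> 6.896425
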